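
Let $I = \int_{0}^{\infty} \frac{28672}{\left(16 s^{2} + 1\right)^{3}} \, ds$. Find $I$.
$1344 \pi$

Recall the elementary integral
$$J(a) = \int_{0}^{\infty} \frac{7}{a^{2} + s^{2}} \, ds = \frac{7 \pi}{2 a}.$$

Differentiating under the integral sign with respect to $a$,
$$\frac{dJ}{da} = \int_{0}^{\infty} - \frac{14 a}{\left(a^{2} + s^{2}\right)^{2}} \, ds = - \frac{7 \pi}{2 a^{2}},$$
so $\int_{0}^{\infty} \frac{7}{\left(a^{2} + s^{2}\right)^{2}} \, ds = \frac{7 \pi}{4 a^{3}}$.

Repeating — each differentiation of $1/(s^2+a^2)^j$ produces $-2ja/(s^2+a^2)^{j+1}$ — and dividing through by $-2ja$ at each step yields, after $2$ differentiations in total,
$$\int_{0}^{\infty} \frac{7}{\left(a^{2} + s^{2}\right)^{3}} \, ds = \frac{21 \pi}{16 a^{5}}.$$

Setting $a = \frac{1}{4}$:
$$I = 1344 \pi.$$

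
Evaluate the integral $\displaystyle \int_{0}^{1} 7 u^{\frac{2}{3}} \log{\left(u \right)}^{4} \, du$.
$\frac{40824}{3125}$

Start from the elementary integral
$$J(a) = \int_{0}^{1} 7 u^{a} \, du = \frac{7}{a + 1}.$$

Differentiating under the integral sign brings down a factor of $\ln u$:
$$\frac{dJ}{da} = \int_{0}^{1} 7 u^{a} \log{\left(u \right)} \, du = - \frac{7}{\left(a + 1\right)^{2}}.$$

Repeating $4$ times in total — each differentiation brings down another $\ln u$ — gives
$$\frac{d^{4}J}{da^{4}} = \int_{0}^{1} 7 u^{a} \log{\left(u \right)}^{4} \, du = \frac{168}{\left(a + 1\right)^{5}},$$
and the integrand here is exactly the target integrand, so $I = \frac{168}{\left(a + 1\right)^{5}}$.

Setting $a = \frac{2}{3}$:
$$I = \frac{40824}{3125}.$$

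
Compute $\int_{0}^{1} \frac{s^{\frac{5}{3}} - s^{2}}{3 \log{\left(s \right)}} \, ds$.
$- \frac{2 \log{\left(3 \right)}}{3} + \log{\left(2 \right)}$

Introduce a parameter $a$ in the exponent: let $I(a) = \int_{0}^{1} \frac{- s^{2} + s^{a}}{3 \log{\left(s \right)}} \, ds$.

Since $\dfrac{\partial}{\partial a}\,s^{a} = s^{a} \ln s$, the $\ln s$ in the denominator cancels and
$$\frac{dI}{da} = \int_{0}^{1} \frac{1}{3} s^{a} \, ds = \frac{1}{3} \left[\frac{s^{a+1}}{a+1}\right]_0^1 = \frac{1}{3 \left(a + 1\right)}.$$

Integrating with respect to $a$ gives $I(a) = \frac{\log{\left(a + 1 \right)}}{3} - \frac{\log{\left(3 \right)}}{3} + C$.

At $a = 2$ the integrand is identically $0$, so $I(2) = 0$. The closed form gives $0$, hence $C = 0$.

Setting $a = \frac{5}{3}$:
$$I = - \frac{2 \log{\left(3 \right)}}{3} + \log{\left(2 \right)}.$$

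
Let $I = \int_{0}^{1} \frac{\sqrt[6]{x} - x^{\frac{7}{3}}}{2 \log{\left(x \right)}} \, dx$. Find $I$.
$- \log{\left(10 \right)} + \frac{\log{\left(35 \right)}}{2}$

Replace the exponent $\frac{1}{6}$ by a parameter $a$: let $I(a) = \int_{0}^{1} \frac{- x^{\frac{7}{3}} + x^{a}}{2 \log{\left(x \right)}} \, dx$.

Since $\dfrac{\partial}{\partial a}\,x^{a} = x^{a} \ln x$, the $\ln x$ in the denominator cancels and
$$\frac{dI}{da} = \int_{0}^{1} \frac{1}{2} x^{a} \, dx = \frac{1}{2} \left[\frac{x^{a+1}}{a+1}\right]_0^1 = \frac{1}{2 \left(a + 1\right)}.$$

Integrating with respect to $a$ gives $I(a) = \log{\left(\frac{\sqrt{30} \sqrt{a + 1}}{10} \right)} + C$.

At $a = \frac{7}{3}$ the integrand is identically $0$, so $I(\frac{7}{3}) = 0$. The closed form gives $0$, hence $C = 0$.

Setting $a = \frac{1}{6}$:
$$I = - \log{\left(10 \right)} + \frac{\log{\left(35 \right)}}{2}.$$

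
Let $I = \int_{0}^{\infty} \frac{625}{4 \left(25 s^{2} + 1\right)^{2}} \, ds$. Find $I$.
$\frac{125 \pi}{16}$

Recall the elementary integral
$$J(a) = \int_{0}^{\infty} \frac{1}{4 \left(a^{2} + s^{2}\right)} \, ds = \frac{\pi}{8 a}.$$

Differentiating under the integral sign with respect to $a$,
$$\frac{dJ}{da} = \int_{0}^{\infty} - \frac{a}{2 \left(a^{2} + s^{2}\right)^{2}} \, ds = - \frac{\pi}{8 a^{2}},$$
so $\int_{0}^{\infty} \frac{1}{4 \left(a^{2} + s^{2}\right)^{2}} \, ds = \frac{\pi}{16 a^{3}}$.

Setting $a = \frac{1}{5}$:
$$I = \frac{125 \pi}{16}.$$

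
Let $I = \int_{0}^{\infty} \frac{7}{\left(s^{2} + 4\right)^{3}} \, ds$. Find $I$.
$\frac{21 \pi}{512}$

Start from the standard arctangent integral
$$J(a) = \int_{0}^{\infty} \frac{7}{a^{2} + s^{2}} \, ds = \frac{7 \pi}{2 a}.$$

Differentiating under the integral sign with respect to $a$,
$$\frac{dJ}{da} = \int_{0}^{\infty} - \frac{14 a}{\left(a^{2} + s^{2}\right)^{2}} \, ds = - \frac{7 \pi}{2 a^{2}},$$
so $\int_{0}^{\infty} \frac{7}{\left(a^{2} + s^{2}\right)^{2}} \, ds = \frac{7 \pi}{4 a^{3}}$.

Repeating — each differentiation of $1/(s^2+a^2)^j$ produces $-2ja/(s^2+a^2)^{j+1}$ — and dividing through by $-2ja$ at each step yields, after $2$ differentiations in total,
$$\int_{0}^{\infty} \frac{7}{\left(a^{2} + s^{2}\right)^{3}} \, ds = \frac{21 \pi}{16 a^{5}}.$$

Setting $a = 2$:
$$I = \frac{21 \pi}{512}.$$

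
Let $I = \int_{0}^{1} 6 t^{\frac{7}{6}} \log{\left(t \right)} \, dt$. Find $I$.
$- \frac{216}{169}$

Begin with the known integral
$$J(a) = \int_{0}^{1} 6 t^{a} \, dt = \frac{6}{a + 1}.$$

Differentiating under the integral sign brings down a factor of $\ln t$:
$$\frac{dJ}{da} = \int_{0}^{1} 6 t^{a} \log{\left(t \right)} \, dt = - \frac{6}{\left(a + 1\right)^{2}}.$$

The integral on the left is $I$, so $I = - \frac{6}{\left(a + 1\right)^{2}}$.

Setting $a = \frac{7}{6}$:
$$I = - \frac{216}{169}.$$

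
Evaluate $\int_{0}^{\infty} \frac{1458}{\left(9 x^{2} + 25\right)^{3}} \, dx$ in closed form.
$\frac{729 \pi}{25000}$

Recall the elementary integral
$$J(a) = \int_{0}^{\infty} \frac{2}{a^{2} + x^{2}} \, dx = \frac{\pi}{a}.$$

Differentiating under the integral sign with respect to $a$,
$$\frac{dJ}{da} = \int_{0}^{\infty} - \frac{4 a}{\left(a^{2} + x^{2}\right)^{2}} \, dx = - \frac{\pi}{a^{2}},$$
so $\int_{0}^{\infty} \frac{2}{\left(a^{2} + x^{2}\right)^{2}} \, dx = \frac{\pi}{2 a^{3}}$.

Repeating — each differentiation of $1/(x^2+a^2)^j$ produces $-2ja/(x^2+a^2)^{j+1}$ — and dividing through by $-2ja$ at each step yields, after $2$ differentiations in total,
$$\int_{0}^{\infty} \frac{2}{\left(a^{2} + x^{2}\right)^{3}} \, dx = \frac{3 \pi}{8 a^{5}}.$$

Setting $a = \frac{5}{3}$:
$$I = \frac{729 \pi}{25000}.$$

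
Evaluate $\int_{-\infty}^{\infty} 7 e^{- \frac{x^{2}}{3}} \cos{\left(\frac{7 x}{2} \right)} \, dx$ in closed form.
$\frac{7 \sqrt{3} \sqrt{\pi}}{e^{\frac{147}{16}}}$

Treat the cosine frequency as a parameter and define $I(b) = \int_{-\infty}^{\infty} 7 e^{- \frac{x^{2}}{3}} \cos{\left(b x \right)} \, dx$.

Differentiating under the integral sign,
$$I'(b) = \int_{-\infty}^{\infty} - 7 x e^{- \frac{x^{2}}{3}} \sin{\left(b x \right)} \, dx.$$

Integrate $\int_{-\infty}^{\infty} x \sin(b x)\, e^{- \frac{x^{2}}{3}}\, dx$ by parts with $u = \sin(b x)$ and $dv = x\, e^{- \frac{x^{2}}{3}}\, dx$, giving $v = - \frac{3 e^{- \frac{x^{2}}{3}}}{2}$. The boundary term vanishes and
$$\int_{-\infty}^{\infty} x \sin(b x)\, e^{- \frac{x^{2}}{3}}\, dx = \frac{3 b}{2} \int_{-\infty}^{\infty} \cos(b x)\, e^{- \frac{x^{2}}{3}}\, dx,$$
so $I'(b) = - \frac{3 b}{2}\, I(b)$.

This is a separable first-order ODE; solving with the initial condition $I(0) = \int_{-\infty}^{\infty} 7 e^{- \frac{x^{2}}{3}}\,dx = 7 \sqrt{3} \sqrt{\pi}$ gives
$$I(b) = 7 \sqrt{3} \sqrt{\pi} e^{- \frac{3 b^{2}}{4}}.$$

Setting $b = \frac{7}{2}$:
$$I = \frac{7 \sqrt{3} \sqrt{\pi}}{e^{\frac{147}{16}}}.$$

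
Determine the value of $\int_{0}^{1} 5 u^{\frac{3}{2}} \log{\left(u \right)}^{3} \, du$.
$- \frac{96}{125}$

Begin with the known integral
$$J(a) = \int_{0}^{1} 5 u^{a} \, du = \frac{5}{a + 1}.$$

Differentiating under the integral sign brings down a factor of $\ln u$:
$$\frac{dJ}{da} = \int_{0}^{1} 5 u^{a} \log{\left(u \right)} \, du = - \frac{5}{\left(a + 1\right)^{2}}.$$

Repeating $3$ times in total — each differentiation brings down another $\ln u$ — gives
$$\frac{d^{3}J}{da^{3}} = \int_{0}^{1} 5 u^{a} \log{\left(u \right)}^{3} \, du = - \frac{30}{\left(a + 1\right)^{4}},$$
and the integrand here is exactly the target integrand, so $I = - \frac{30}{\left(a + 1\right)^{4}}$.

Setting $a = \frac{3}{2}$:
$$I = - \frac{96}{125}.$$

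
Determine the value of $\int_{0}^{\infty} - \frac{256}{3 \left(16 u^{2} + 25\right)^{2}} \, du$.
$- \frac{16 \pi}{375}$

Start from the standard arctangent integral
$$J(a) = \int_{0}^{\infty} - \frac{1}{3 \left(a^{2} + u^{2}\right)} \, du = - \frac{\pi}{6 a}.$$

Differentiating under the integral sign with respect to $a$,
$$\frac{dJ}{da} = \int_{0}^{\infty} \frac{2 a}{3 \left(a^{2} + u^{2}\right)^{2}} \, du = \frac{\pi}{6 a^{2}},$$
so $\int_{0}^{\infty} - \frac{1}{3 \left(a^{2} + u^{2}\right)^{2}} \, du = - \frac{\pi}{12 a^{3}}$.

Setting $a = \frac{5}{4}$:
$$I = - \frac{16 \pi}{375}.$$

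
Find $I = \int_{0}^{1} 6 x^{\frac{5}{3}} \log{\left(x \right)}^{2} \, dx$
$\frac{81}{128}$

Begin with the known integral
$$J(a) = \int_{0}^{1} 6 x^{a} \, dx = \frac{6}{a + 1}.$$

Differentiating under the integral sign brings down a factor of $\ln x$:
$$\frac{dJ}{da} = \int_{0}^{1} 6 x^{a} \log{\left(x \right)} \, dx = - \frac{6}{\left(a + 1\right)^{2}}.$$

Repeating twice in total — each differentiation brings down another $\ln x$ — gives
$$\frac{d^{2}J}{da^{2}} = \int_{0}^{1} 6 x^{a} \log{\left(x \right)}^{2} \, dx = \frac{12}{\left(a + 1\right)^{3}},$$
and the integrand here is exactly the target integrand, so $I = \frac{12}{\left(a + 1\right)^{3}}$.

Setting $a = \frac{5}{3}$:
$$I = \frac{81}{128}.$$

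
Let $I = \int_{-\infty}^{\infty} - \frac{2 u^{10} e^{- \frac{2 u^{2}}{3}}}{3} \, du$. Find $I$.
$- \frac{76545 \sqrt{6} \sqrt{\pi}}{1024}$

Consider the simpler parametrised integral
$$J(a) = \int_{-\infty}^{\infty} - \frac{2 e^{- a u^{2}}}{3} \, du = - \frac{2 \sqrt{\pi}}{3 \sqrt{a}}.$$

Differentiating under the integral sign brings down a factor of $(-u^2)$:
$$\frac{dJ}{da} = \int_{-\infty}^{\infty} \frac{2 u^{2} e^{- a u^{2}}}{3} \, du = \frac{\sqrt{\pi}}{3 a^{\frac{3}{2}}}.$$

Repeating $5$ times in total — each differentiation brings down another $(-u^2)$ — gives
$$\frac{d^{5}J}{da^{5}} = \int_{-\infty}^{\infty} \frac{2 u^{10} e^{- a u^{2}}}{3} \, du = \frac{315 \sqrt{\pi}}{16 a^{\frac{11}{2}}},$$
and the integrand here is $(-1)^{5}$ times the target integrand, so $I = (-1)^{5}\,\frac{d^{5}J}{da^{5}} = - \frac{315 \sqrt{\pi}}{16 a^{\frac{11}{2}}}$.

Setting $a = \frac{2}{3}$:
$$I = - \frac{76545 \sqrt{6} \sqrt{\pi}}{1024}.$$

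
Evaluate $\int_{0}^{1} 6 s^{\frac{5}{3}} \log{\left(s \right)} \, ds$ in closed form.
$- \frac{27}{32}$

Begin with the known integral
$$J(a) = \int_{0}^{1} 6 s^{a} \, ds = \frac{6}{a + 1}.$$

Differentiating under the integral sign brings down a factor of $\ln s$:
$$\frac{dJ}{da} = \int_{0}^{1} 6 s^{a} \log{\left(s \right)} \, ds = - \frac{6}{\left(a + 1\right)^{2}}.$$

The integral on the left is $I$, so $I = - \frac{6}{\left(a + 1\right)^{2}}$.

Setting $a = \frac{5}{3}$:
$$I = - \frac{27}{32}.$$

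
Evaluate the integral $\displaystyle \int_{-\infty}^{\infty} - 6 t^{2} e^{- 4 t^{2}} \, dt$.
$- \frac{3 \sqrt{\pi}}{8}$

Consider the simpler parametrised integral
$$J(a) = \int_{-\infty}^{\infty} - 6 e^{- a t^{2}} \, dt = - \frac{6 \sqrt{\pi}}{\sqrt{a}}.$$

Differentiating under the integral sign brings down a factor of $(-t^2)$:
$$\frac{dJ}{da} = \int_{-\infty}^{\infty} 6 t^{2} e^{- a t^{2}} \, dt = \frac{3 \sqrt{\pi}}{a^{\frac{3}{2}}}.$$

The integral on the left is $-I$, so $I = - \frac{3 \sqrt{\pi}}{a^{\frac{3}{2}}}$.

Setting $a = 4$:
$$I = - \frac{3 \sqrt{\pi}}{8}.$$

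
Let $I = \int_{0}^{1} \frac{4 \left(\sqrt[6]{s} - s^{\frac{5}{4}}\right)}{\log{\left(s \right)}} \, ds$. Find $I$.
$- \log{\left(\frac{531441}{38416} \right)}$

Replace the exponent $\frac{5}{4}$ by a parameter $a$: let $I(a) = \int_{0}^{1} \frac{4 \left(\sqrt[6]{s} - s^{a}\right)}{\log{\left(s \right)}} \, ds$.

Since $\dfrac{\partial}{\partial a}\,s^{a} = s^{a} \ln s$, the $\ln s$ in the denominator cancels and
$$\frac{dI}{da} = \int_{0}^{1} -4 s^{a} \, ds = -4 \left[\frac{s^{a+1}}{a+1}\right]_0^1 = - \frac{4}{a + 1}.$$

Integrating with respect to $a$ gives $I(a) = - \log{\left(\frac{1296 \left(a + 1\right)^{4}}{2401} \right)} + C$.

At $a = \frac{1}{6}$ the integrand is identically $0$, so $I(\frac{1}{6}) = 0$. The closed form gives $0$, hence $C = 0$.

Setting $a = \frac{5}{4}$:
$$I = - \log{\left(\frac{531441}{38416} \right)}.$$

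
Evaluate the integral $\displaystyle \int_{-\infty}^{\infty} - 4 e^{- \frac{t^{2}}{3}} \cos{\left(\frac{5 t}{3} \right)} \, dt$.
$- \frac{4 \sqrt{3} \sqrt{\pi}}{e^{\frac{25}{12}}}$

Define $I(b) = \int_{-\infty}^{\infty} - 4 e^{- \frac{t^{2}}{3}} \cos{\left(b t \right)} \, dt$.

Differentiating under the integral sign,
$$I'(b) = \int_{-\infty}^{\infty} 4 t e^{- \frac{t^{2}}{3}} \sin{\left(b t \right)} \, dt.$$

Integrate $\int_{-\infty}^{\infty} t \sin(b t)\, e^{- \frac{t^{2}}{3}}\, dt$ by parts with $u = \sin(b t)$ and $dv = t\, e^{- \frac{t^{2}}{3}}\, dt$, giving $v = - \frac{3 e^{- \frac{t^{2}}{3}}}{2}$. The boundary term vanishes and
$$\int_{-\infty}^{\infty} t \sin(b t)\, e^{- \frac{t^{2}}{3}}\, dt = \frac{3 b}{2} \int_{-\infty}^{\infty} \cos(b t)\, e^{- \frac{t^{2}}{3}}\, dt,$$
so $I'(b) = - \frac{3 b}{2}\, I(b)$.

This is a separable first-order ODE; solving with the initial condition $I(0) = \int_{-\infty}^{\infty} - 4 e^{- \frac{t^{2}}{3}}\,dt = - 4 \sqrt{3} \sqrt{\pi}$ gives
$$I(b) = - 4 \sqrt{3} \sqrt{\pi} e^{- \frac{3 b^{2}}{4}}.$$

Setting $b = \frac{5}{3}$:
$$I = - \frac{4 \sqrt{3} \sqrt{\pi}}{e^{\frac{25}{12}}}.$$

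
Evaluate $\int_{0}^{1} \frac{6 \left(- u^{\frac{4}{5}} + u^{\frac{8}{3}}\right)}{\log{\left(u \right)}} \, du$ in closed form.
$- \log{\left(\frac{387420489}{27680640625} \right)}$

Replace the exponent $\frac{4}{5}$ by a parameter $a$: let $I(a) = \int_{0}^{1} \frac{6 \left(u^{\frac{8}{3}} - u^{a}\right)}{\log{\left(u \right)}} \, du$.

Since $\dfrac{\partial}{\partial a}\,u^{a} = u^{a} \ln u$, the $\ln u$ in the denominator cancels and
$$\frac{dI}{da} = \int_{0}^{1} -6 u^{a} \, du = -6 \left[\frac{u^{a+1}}{a+1}\right]_0^1 = - \frac{6}{a + 1}.$$

Integrating with respect to $a$ gives $I(a) = - \log{\left(\frac{729 \left(a + 1\right)^{6}}{1771561} \right)} + C$.

At $a = \frac{8}{3}$ the integrand is identically $0$, so $I(\frac{8}{3}) = 0$. The closed form gives $0$, hence $C = 0$.

Setting $a = \frac{4}{5}$:
$$I = - \log{\left(\frac{387420489}{27680640625} \right)}.$$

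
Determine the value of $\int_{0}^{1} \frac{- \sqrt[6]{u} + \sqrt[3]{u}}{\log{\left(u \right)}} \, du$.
$\log{\left(\frac{8}{7} \right)}$

Consider the one-parameter family: let $I(a) = \int_{0}^{1} \frac{- \sqrt[6]{u} + u^{a}}{\log{\left(u \right)}} \, du$.

Since $\dfrac{\partial}{\partial a}\,u^{a} = u^{a} \ln u$, the $\ln u$ in the denominator cancels and
$$\frac{dI}{da} = \int_{0}^{1} u^{a} \, du = \left[\frac{u^{a+1}}{a+1}\right]_0^1 = \frac{1}{a + 1}.$$

Integrating with respect to $a$ gives $I(a) = \log{\left(\frac{6 a}{7} + \frac{6}{7} \right)} + C$.

At $a = \frac{1}{6}$ the integrand is identically $0$, so $I(\frac{1}{6}) = 0$. The closed form gives $0$, hence $C = 0$.

Setting $a = \frac{1}{3}$:
$$I = \log{\left(\frac{8}{7} \right)}.$$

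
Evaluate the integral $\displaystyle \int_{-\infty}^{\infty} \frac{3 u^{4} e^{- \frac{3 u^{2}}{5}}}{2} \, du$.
$\frac{25 \sqrt{15} \sqrt{\pi}}{24}$

Begin with the known integral
$$J(a) = \int_{-\infty}^{\infty} \frac{3 e^{- a u^{2}}}{2} \, du = \frac{3 \sqrt{\pi}}{2 \sqrt{a}}.$$

Differentiating under the integral sign brings down a factor of $(-u^2)$:
$$\frac{dJ}{da} = \int_{-\infty}^{\infty} - \frac{3 u^{2} e^{- a u^{2}}}{2} \, du = - \frac{3 \sqrt{\pi}}{4 a^{\frac{3}{2}}}.$$

Repeating twice in total — each differentiation brings down another $(-u^2)$ — gives
$$\frac{d^{2}J}{da^{2}} = \int_{-\infty}^{\infty} \frac{3 u^{4} e^{- a u^{2}}}{2} \, du = \frac{9 \sqrt{\pi}}{8 a^{\frac{5}{2}}},$$
and the integrand here is exactly the target integrand, so $I = \frac{9 \sqrt{\pi}}{8 a^{\frac{5}{2}}}$.

Setting $a = \frac{3}{5}$:
$$I = \frac{25 \sqrt{15} \sqrt{\pi}}{24}.$$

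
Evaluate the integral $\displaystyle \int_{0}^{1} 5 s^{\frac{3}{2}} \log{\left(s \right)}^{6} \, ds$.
$\frac{18432}{3125}$

Start from the elementary integral
$$J(a) = \int_{0}^{1} 5 s^{a} \, ds = \frac{5}{a + 1}.$$

Differentiating under the integral sign brings down a factor of $\ln s$:
$$\frac{dJ}{da} = \int_{0}^{1} 5 s^{a} \log{\left(s \right)} \, ds = - \frac{5}{\left(a + 1\right)^{2}}.$$

Repeating $6$ times in total — each differentiation brings down another $\ln s$ — gives
$$\frac{d^{6}J}{da^{6}} = \int_{0}^{1} 5 s^{a} \log{\left(s \right)}^{6} \, ds = \frac{3600}{\left(a + 1\right)^{7}},$$
and the integrand here is exactly the target integrand, so $I = \frac{3600}{\left(a + 1\right)^{7}}$.

Setting $a = \frac{3}{2}$:
$$I = \frac{18432}{3125}.$$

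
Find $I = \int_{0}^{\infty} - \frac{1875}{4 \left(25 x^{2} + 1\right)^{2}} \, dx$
$- \frac{375 \pi}{16}$

Recall the elementary integral
$$J(a) = \int_{0}^{\infty} - \frac{3}{4 \left(a^{2} + x^{2}\right)} \, dx = - \frac{3 \pi}{8 a}.$$

Differentiating under the integral sign with respect to $a$,
$$\frac{dJ}{da} = \int_{0}^{\infty} \frac{3 a}{2 \left(a^{2} + x^{2}\right)^{2}} \, dx = \frac{3 \pi}{8 a^{2}},$$
so $\int_{0}^{\infty} - \frac{3}{4 \left(a^{2} + x^{2}\right)^{2}} \, dx = - \frac{3 \pi}{16 a^{3}}$.

Setting $a = \frac{1}{5}$:
$$I = - \frac{375 \pi}{16}.$$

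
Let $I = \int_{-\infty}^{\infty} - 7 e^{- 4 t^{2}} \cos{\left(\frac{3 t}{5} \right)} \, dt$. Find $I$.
$- \frac{7 \sqrt{\pi}}{2 e^{\frac{9}{400}}}$

Treat the cosine frequency as a parameter and define $I(b) = \int_{-\infty}^{\infty} - 7 e^{- 4 t^{2}} \cos{\left(b t \right)} \, dt$.

Differentiating under the integral sign,
$$I'(b) = \int_{-\infty}^{\infty} 7 t e^{- 4 t^{2}} \sin{\left(b t \right)} \, dt.$$

Integrate $\int_{-\infty}^{\infty} t \sin(b t)\, e^{- 4 t^{2}}\, dt$ by parts with $u = \sin(b t)$ and $dv = t\, e^{- 4 t^{2}}\, dt$, giving $v = - \frac{e^{- 4 t^{2}}}{8}$. The boundary term vanishes and
$$\int_{-\infty}^{\infty} t \sin(b t)\, e^{- 4 t^{2}}\, dt = \frac{b}{8} \int_{-\infty}^{\infty} \cos(b t)\, e^{- 4 t^{2}}\, dt,$$
so $I'(b) = - \frac{b}{8}\, I(b)$.

This is a separable first-order ODE; solving with the initial condition $I(0) = \int_{-\infty}^{\infty} - 7 e^{- 4 t^{2}}\,dt = - \frac{7 \sqrt{\pi}}{2}$ gives
$$I(b) = - \frac{7 \sqrt{\pi} e^{- \frac{b^{2}}{16}}}{2}.$$

Setting $b = \frac{3}{5}$:
$$I = - \frac{7 \sqrt{\pi}}{2 e^{\frac{9}{400}}}.$$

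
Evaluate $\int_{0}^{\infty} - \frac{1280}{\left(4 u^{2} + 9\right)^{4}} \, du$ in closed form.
$- \frac{100 \pi}{2187}$

Recall the elementary integral
$$J(a) = \int_{0}^{\infty} - \frac{5}{a^{2} + u^{2}} \, du = - \frac{5 \pi}{2 a}.$$

Differentiating under the integral sign with respect to $a$,
$$\frac{dJ}{da} = \int_{0}^{\infty} \frac{10 a}{\left(a^{2} + u^{2}\right)^{2}} \, du = \frac{5 \pi}{2 a^{2}},$$
so $\int_{0}^{\infty} - \frac{5}{\left(a^{2} + u^{2}\right)^{2}} \, du = - \frac{5 \pi}{4 a^{3}}$.

Repeating — each differentiation of $1/(u^2+a^2)^j$ produces $-2ja/(u^2+a^2)^{j+1}$ — and dividing through by $-2ja$ at each step yields, after $3$ differentiations in total,
$$\int_{0}^{\infty} - \frac{5}{\left(a^{2} + u^{2}\right)^{4}} \, du = - \frac{25 \pi}{32 a^{7}}.$$

Setting $a = \frac{3}{2}$:
$$I = - \frac{100 \pi}{2187}.$$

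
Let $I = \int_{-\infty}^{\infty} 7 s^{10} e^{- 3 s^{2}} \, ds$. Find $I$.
$\frac{245 \sqrt{3} \sqrt{\pi}}{864}$

Consider the simpler parametrised integral
$$J(a) = \int_{-\infty}^{\infty} 7 e^{- a s^{2}} \, ds = \frac{7 \sqrt{\pi}}{\sqrt{a}}.$$

Differentiating under the integral sign brings down a factor of $(-s^2)$:
$$\frac{dJ}{da} = \int_{-\infty}^{\infty} - 7 s^{2} e^{- a s^{2}} \, ds = - \frac{7 \sqrt{\pi}}{2 a^{\frac{3}{2}}}.$$

Repeating $5$ times in total — each differentiation brings down another $(-s^2)$ — gives
$$\frac{d^{5}J}{da^{5}} = \int_{-\infty}^{\infty} - 7 s^{10} e^{- a s^{2}} \, ds = - \frac{6615 \sqrt{\pi}}{32 a^{\frac{11}{2}}},$$
and the integrand here is $(-1)^{5}$ times the target integrand, so $I = (-1)^{5}\,\frac{d^{5}J}{da^{5}} = \frac{6615 \sqrt{\pi}}{32 a^{\frac{11}{2}}}$.

Setting $a = 3$:
$$I = \frac{245 \sqrt{3} \sqrt{\pi}}{864}.$$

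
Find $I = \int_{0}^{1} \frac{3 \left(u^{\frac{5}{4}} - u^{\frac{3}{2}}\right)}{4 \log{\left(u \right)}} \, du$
$- \frac{3 \log{\left(10 \right)}}{4} + \frac{3 \log{\left(3 \right)}}{2}$

Introduce a parameter $a$ in the exponent: let $I(a) = \int_{0}^{1} \frac{3 \left(- u^{\frac{3}{2}} + u^{a}\right)}{4 \log{\left(u \right)}} \, du$.

Since $\dfrac{\partial}{\partial a}\,u^{a} = u^{a} \ln u$, the $\ln u$ in the denominator cancels and
$$\frac{dI}{da} = \int_{0}^{1} \frac{3}{4} u^{a} \, du = \frac{3}{4} \left[\frac{u^{a+1}}{a+1}\right]_0^1 = \frac{3}{4 \left(a + 1\right)}.$$

Integrating with respect to $a$ gives $I(a) = \log{\left(\frac{2^{\frac{3}{4}} \sqrt[4]{5} \left(a + 1\right)^{\frac{3}{4}}}{5} \right)} + C$.

At $a = \frac{3}{2}$ the integrand is identically $0$, so $I(\frac{3}{2}) = 0$. The closed form gives $0$, hence $C = 0$.

Setting $a = \frac{5}{4}$:
$$I = - \frac{3 \log{\left(10 \right)}}{4} + \frac{3 \log{\left(3 \right)}}{2}.$$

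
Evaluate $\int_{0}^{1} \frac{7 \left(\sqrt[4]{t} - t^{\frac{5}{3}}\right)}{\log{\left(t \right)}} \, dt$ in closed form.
$- \log{\left(\frac{34359738368}{170859375} \right)}$

Replace the exponent $\frac{5}{3}$ by a parameter $a$: let $I(a) = \int_{0}^{1} \frac{7 \left(\sqrt[4]{t} - t^{a}\right)}{\log{\left(t \right)}} \, dt$.

Since $\dfrac{\partial}{\partial a}\,t^{a} = t^{a} \ln t$, the $\ln t$ in the denominator cancels and
$$\frac{dI}{da} = \int_{0}^{1} -7 t^{a} \, dt = -7 \left[\frac{t^{a+1}}{a+1}\right]_0^1 = - \frac{7}{a + 1}.$$

Integrating with respect to $a$ gives $I(a) = - \log{\left(\frac{16384 \left(a + 1\right)^{7}}{78125} \right)} + C$.

At $a = \frac{1}{4}$ the integrand is identically $0$, so $I(\frac{1}{4}) = 0$. The closed form gives $0$, hence $C = 0$.

Setting $a = \frac{5}{3}$:
$$I = - \log{\left(\frac{34359738368}{170859375} \right)}.$$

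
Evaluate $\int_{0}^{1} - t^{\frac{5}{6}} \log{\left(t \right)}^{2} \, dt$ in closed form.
$- \frac{432}{1331}$

Consider the simpler parametrised integral
$$J(a) = \int_{0}^{1} - t^{a} \, dt = - \frac{1}{a + 1}.$$

Differentiating under the integral sign brings down a factor of $\ln t$:
$$\frac{dJ}{da} = \int_{0}^{1} - t^{a} \log{\left(t \right)} \, dt = \frac{1}{\left(a + 1\right)^{2}}.$$

Repeating twice in total — each differentiation brings down another $\ln t$ — gives
$$\frac{d^{2}J}{da^{2}} = \int_{0}^{1} - t^{a} \log{\left(t \right)}^{2} \, dt = - \frac{2}{\left(a + 1\right)^{3}},$$
and the integrand here is exactly the target integrand, so $I = - \frac{2}{\left(a + 1\right)^{3}}$.

Setting $a = \frac{5}{6}$:
$$I = - \frac{432}{1331}.$$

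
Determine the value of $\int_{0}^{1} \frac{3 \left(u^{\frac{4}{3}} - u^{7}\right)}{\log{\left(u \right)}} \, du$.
$\log{\left(\frac{343}{13824} \right)}$

Introduce a parameter $a$ in the exponent: let $I(a) = \int_{0}^{1} \frac{3 \left(- u^{7} + u^{a}\right)}{\log{\left(u \right)}} \, du$.

Since $\dfrac{\partial}{\partial a}\,u^{a} = u^{a} \ln u$, the $\ln u$ in the denominator cancels and
$$\frac{dI}{da} = \int_{0}^{1} 3 u^{a} \, du = 3 \left[\frac{u^{a+1}}{a+1}\right]_0^1 = \frac{3}{a + 1}.$$

Integrating with respect to $a$ gives $I(a) = \log{\left(\frac{\left(a + 1\right)^{3}}{512} \right)} + C$.

At $a = 7$ the integrand is identically $0$, so $I(7) = 0$. The closed form gives $0$, hence $C = 0$.

Setting $a = \frac{4}{3}$:
$$I = \log{\left(\frac{343}{13824} \right)}.$$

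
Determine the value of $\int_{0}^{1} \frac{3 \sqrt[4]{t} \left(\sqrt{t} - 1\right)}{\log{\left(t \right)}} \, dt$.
$- \log{\left(\frac{125}{343} \right)}$

Consider the one-parameter family: let $I(a) = \int_{0}^{1} \frac{3 \left(t^{\frac{3}{4}} - t^{a}\right)}{\log{\left(t \right)}} \, dt$.

Since $\dfrac{\partial}{\partial a}\,t^{a} = t^{a} \ln t$, the $\ln t$ in the denominator cancels and
$$\frac{dI}{da} = \int_{0}^{1} -3 t^{a} \, dt = -3 \left[\frac{t^{a+1}}{a+1}\right]_0^1 = - \frac{3}{a + 1}.$$

Integrating with respect to $a$ gives $I(a) = - \log{\left(\frac{64 \left(a + 1\right)^{3}}{343} \right)} + C$.

At $a = \frac{3}{4}$ the integrand is identically $0$, so $I(\frac{3}{4}) = 0$. The closed form gives $0$, hence $C = 0$.

Setting $a = \frac{1}{4}$:
$$I = - \log{\left(\frac{125}{343} \right)}.$$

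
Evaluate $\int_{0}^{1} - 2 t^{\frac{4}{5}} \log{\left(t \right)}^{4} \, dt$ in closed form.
$- \frac{50000}{19683}$

Begin with the known integral
$$J(a) = \int_{0}^{1} - 2 t^{a} \, dt = - \frac{2}{a + 1}.$$

Differentiating under the integral sign brings down a factor of $\ln t$:
$$\frac{dJ}{da} = \int_{0}^{1} - 2 t^{a} \log{\left(t \right)} \, dt = \frac{2}{\left(a + 1\right)^{2}}.$$

Repeating $4$ times in total — each differentiation brings down another $\ln t$ — gives
$$\frac{d^{4}J}{da^{4}} = \int_{0}^{1} - 2 t^{a} \log{\left(t \right)}^{4} \, dt = - \frac{48}{\left(a + 1\right)^{5}},$$
and the integrand here is exactly the target integrand, so $I = - \frac{48}{\left(a + 1\right)^{5}}$.

Setting $a = \frac{4}{5}$:
$$I = - \frac{50000}{19683}.$$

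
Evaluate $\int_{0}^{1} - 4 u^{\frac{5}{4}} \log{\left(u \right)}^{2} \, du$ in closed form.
$- \frac{512}{729}$

Start from the elementary integral
$$J(a) = \int_{0}^{1} - 4 u^{a} \, du = - \frac{4}{a + 1}.$$

Differentiating under the integral sign brings down a factor of $\ln u$:
$$\frac{dJ}{da} = \int_{0}^{1} - 4 u^{a} \log{\left(u \right)} \, du = \frac{4}{\left(a + 1\right)^{2}}.$$

Repeating twice in total — each differentiation brings down another $\ln u$ — gives
$$\frac{d^{2}J}{da^{2}} = \int_{0}^{1} - 4 u^{a} \log{\left(u \right)}^{2} \, du = - \frac{8}{\left(a + 1\right)^{3}},$$
and the integrand here is exactly the target integrand, so $I = - \frac{8}{\left(a + 1\right)^{3}}$.

Setting $a = \frac{5}{4}$:
$$I = - \frac{512}{729}.$$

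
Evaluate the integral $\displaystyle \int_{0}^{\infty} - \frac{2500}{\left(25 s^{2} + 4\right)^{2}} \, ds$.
$- \frac{125 \pi}{8}$

Recall the elementary integral
$$J(a) = \int_{0}^{\infty} - \frac{4}{a^{2} + s^{2}} \, ds = - \frac{2 \pi}{a}.$$

Differentiating under the integral sign with respect to $a$,
$$\frac{dJ}{da} = \int_{0}^{\infty} \frac{8 a}{\left(a^{2} + s^{2}\right)^{2}} \, ds = \frac{2 \pi}{a^{2}},$$
so $\int_{0}^{\infty} - \frac{4}{\left(a^{2} + s^{2}\right)^{2}} \, ds = - \frac{\pi}{a^{3}}$.

Setting $a = \frac{2}{5}$:
$$I = - \frac{125 \pi}{8}.$$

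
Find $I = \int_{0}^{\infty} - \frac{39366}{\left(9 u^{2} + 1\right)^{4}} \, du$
$- \frac{32805 \pi}{16}$

Recall the elementary integral
$$J(a) = \int_{0}^{\infty} - \frac{6}{a^{2} + u^{2}} \, du = - \frac{3 \pi}{a}.$$

Differentiating under the integral sign with respect to $a$,
$$\frac{dJ}{da} = \int_{0}^{\infty} \frac{12 a}{\left(a^{2} + u^{2}\right)^{2}} \, du = \frac{3 \pi}{a^{2}},$$
so $\int_{0}^{\infty} - \frac{6}{\left(a^{2} + u^{2}\right)^{2}} \, du = - \frac{3 \pi}{2 a^{3}}$.

Repeating — each differentiation of $1/(u^2+a^2)^j$ produces $-2ja/(u^2+a^2)^{j+1}$ — and dividing through by $-2ja$ at each step yields, after $3$ differentiations in total,
$$\int_{0}^{\infty} - \frac{6}{\left(a^{2} + u^{2}\right)^{4}} \, du = - \frac{15 \pi}{16 a^{7}}.$$

Setting $a = \frac{1}{3}$:
$$I = - \frac{32805 \pi}{16}.$$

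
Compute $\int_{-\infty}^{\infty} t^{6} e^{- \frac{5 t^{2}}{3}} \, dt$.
$\frac{81 \sqrt{15} \sqrt{\pi}}{1000}$

Consider the simpler parametrised integral
$$J(a) = \int_{-\infty}^{\infty} e^{- a t^{2}} \, dt = \frac{\sqrt{\pi}}{\sqrt{a}}.$$

Differentiating under the integral sign brings down a factor of $(-t^2)$:
$$\frac{dJ}{da} = \int_{-\infty}^{\infty} - t^{2} e^{- a t^{2}} \, dt = - \frac{\sqrt{\pi}}{2 a^{\frac{3}{2}}}.$$

Repeating $3$ times in total — each differentiation brings down another $(-t^2)$ — gives
$$\frac{d^{3}J}{da^{3}} = \int_{-\infty}^{\infty} - t^{6} e^{- a t^{2}} \, dt = - \frac{15 \sqrt{\pi}}{8 a^{\frac{7}{2}}},$$
and the integrand here is $(-1)^{3}$ times the target integrand, so $I = (-1)^{3}\,\frac{d^{3}J}{da^{3}} = \frac{15 \sqrt{\pi}}{8 a^{\frac{7}{2}}}$.

Setting $a = \frac{5}{3}$:
$$I = \frac{81 \sqrt{15} \sqrt{\pi}}{1000}.$$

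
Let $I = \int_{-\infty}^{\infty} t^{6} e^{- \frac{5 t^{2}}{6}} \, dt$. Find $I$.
$\frac{81 \sqrt{30} \sqrt{\pi}}{125}$

Begin with the known integral
$$J(a) = \int_{-\infty}^{\infty} e^{- a t^{2}} \, dt = \frac{\sqrt{\pi}}{\sqrt{a}}.$$

Differentiating under the integral sign brings down a factor of $(-t^2)$:
$$\frac{dJ}{da} = \int_{-\infty}^{\infty} - t^{2} e^{- a t^{2}} \, dt = - \frac{\sqrt{\pi}}{2 a^{\frac{3}{2}}}.$$

Repeating $3$ times in total — each differentiation brings down another $(-t^2)$ — gives
$$\frac{d^{3}J}{da^{3}} = \int_{-\infty}^{\infty} - t^{6} e^{- a t^{2}} \, dt = - \frac{15 \sqrt{\pi}}{8 a^{\frac{7}{2}}},$$
and the integrand here is $(-1)^{3}$ times the target integrand, so $I = (-1)^{3}\,\frac{d^{3}J}{da^{3}} = \frac{15 \sqrt{\pi}}{8 a^{\frac{7}{2}}}$.

Setting $a = \frac{5}{6}$:
$$I = \frac{81 \sqrt{30} \sqrt{\pi}}{125}.$$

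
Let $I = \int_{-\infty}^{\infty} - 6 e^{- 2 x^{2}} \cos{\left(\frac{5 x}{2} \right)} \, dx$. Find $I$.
$- \frac{3 \sqrt{2} \sqrt{\pi}}{e^{\frac{25}{32}}}$

Treat the cosine frequency as a parameter and define $I(b) = \int_{-\infty}^{\infty} - 6 e^{- 2 x^{2}} \cos{\left(b x \right)} \, dx$.

Differentiating under the integral sign,
$$I'(b) = \int_{-\infty}^{\infty} 6 x e^{- 2 x^{2}} \sin{\left(b x \right)} \, dx.$$

Integrate $\int_{-\infty}^{\infty} x \sin(b x)\, e^{- 2 x^{2}}\, dx$ by parts with $u = \sin(b x)$ and $dv = x\, e^{- 2 x^{2}}\, dx$, giving $v = - \frac{e^{- 2 x^{2}}}{4}$. The boundary term vanishes and
$$\int_{-\infty}^{\infty} x \sin(b x)\, e^{- 2 x^{2}}\, dx = \frac{b}{4} \int_{-\infty}^{\infty} \cos(b x)\, e^{- 2 x^{2}}\, dx,$$
so $I'(b) = - \frac{b}{4}\, I(b)$.

This is a separable first-order ODE; solving with the initial condition $I(0) = \int_{-\infty}^{\infty} - 6 e^{- 2 x^{2}}\,dx = - 3 \sqrt{2} \sqrt{\pi}$ gives
$$I(b) = - 3 \sqrt{2} \sqrt{\pi} e^{- \frac{b^{2}}{8}}.$$

Setting $b = \frac{5}{2}$:
$$I = - \frac{3 \sqrt{2} \sqrt{\pi}}{e^{\frac{25}{32}}}.$$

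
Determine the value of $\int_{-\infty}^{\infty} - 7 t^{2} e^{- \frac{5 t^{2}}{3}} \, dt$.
$- \frac{21 \sqrt{15} \sqrt{\pi}}{50}$

Consider the simpler parametrised integral
$$J(a) = \int_{-\infty}^{\infty} - 7 e^{- a t^{2}} \, dt = - \frac{7 \sqrt{\pi}}{\sqrt{a}}.$$

Differentiating under the integral sign brings down a factor of $(-t^2)$:
$$\frac{dJ}{da} = \int_{-\infty}^{\infty} 7 t^{2} e^{- a t^{2}} \, dt = \frac{7 \sqrt{\pi}}{2 a^{\frac{3}{2}}}.$$

The integral on the left is $-I$, so $I = - \frac{7 \sqrt{\pi}}{2 a^{\frac{3}{2}}}$.

Setting $a = \frac{5}{3}$:
$$I = - \frac{21 \sqrt{15} \sqrt{\pi}}{50}.$$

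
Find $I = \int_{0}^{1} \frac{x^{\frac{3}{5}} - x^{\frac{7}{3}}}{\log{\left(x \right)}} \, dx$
$\log{\left(\frac{12}{25} \right)}$

Replace the exponent $\frac{3}{5}$ by a parameter $a$: let $I(a) = \int_{0}^{1} \frac{- x^{\frac{7}{3}} + x^{a}}{\log{\left(x \right)}} \, dx$.

Since $\dfrac{\partial}{\partial a}\,x^{a} = x^{a} \ln x$, the $\ln x$ in the denominator cancels and
$$\frac{dI}{da} = \int_{0}^{1} x^{a} \, dx = \left[\frac{x^{a+1}}{a+1}\right]_0^1 = \frac{1}{a + 1}.$$

Integrating with respect to $a$ gives $I(a) = \log{\left(\frac{3 a}{10} + \frac{3}{10} \right)} + C$.

At $a = \frac{7}{3}$ the integrand is identically $0$, so $I(\frac{7}{3}) = 0$. The closed form gives $0$, hence $C = 0$.

Setting $a = \frac{3}{5}$:
$$I = \log{\left(\frac{12}{25} \right)}.$$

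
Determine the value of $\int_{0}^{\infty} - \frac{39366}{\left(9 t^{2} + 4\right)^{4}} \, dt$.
$- \frac{32805 \pi}{2048}$

Start from the standard arctangent integral
$$J(a) = \int_{0}^{\infty} - \frac{6}{a^{2} + t^{2}} \, dt = - \frac{3 \pi}{a}.$$

Differentiating under the integral sign with respect to $a$,
$$\frac{dJ}{da} = \int_{0}^{\infty} \frac{12 a}{\left(a^{2} + t^{2}\right)^{2}} \, dt = \frac{3 \pi}{a^{2}},$$
so $\int_{0}^{\infty} - \frac{6}{\left(a^{2} + t^{2}\right)^{2}} \, dt = - \frac{3 \pi}{2 a^{3}}$.

Repeating — each differentiation of $1/(t^2+a^2)^j$ produces $-2ja/(t^2+a^2)^{j+1}$ — and dividing through by $-2ja$ at each step yields, after $3$ differentiations in total,
$$\int_{0}^{\infty} - \frac{6}{\left(a^{2} + t^{2}\right)^{4}} \, dt = - \frac{15 \pi}{16 a^{7}}.$$

Setting $a = \frac{2}{3}$:
$$I = - \frac{32805 \pi}{2048}.$$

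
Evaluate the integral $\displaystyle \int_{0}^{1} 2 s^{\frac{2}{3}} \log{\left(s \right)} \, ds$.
$- \frac{18}{25}$

Start from the elementary integral
$$J(a) = \int_{0}^{1} 2 s^{a} \, ds = \frac{2}{a + 1}.$$

Differentiating under the integral sign brings down a factor of $\ln s$:
$$\frac{dJ}{da} = \int_{0}^{1} 2 s^{a} \log{\left(s \right)} \, ds = - \frac{2}{\left(a + 1\right)^{2}}.$$

The integral on the left is $I$, so $I = - \frac{2}{\left(a + 1\right)^{2}}$.

Setting $a = \frac{2}{3}$:
$$I = - \frac{18}{25}.$$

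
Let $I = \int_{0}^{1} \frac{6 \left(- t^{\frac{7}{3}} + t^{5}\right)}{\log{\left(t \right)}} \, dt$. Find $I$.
$\log{\left(\frac{531441}{15625} \right)}$

Introduce a parameter $a$ in the exponent: let $I(a) = \int_{0}^{1} \frac{6 \left(- t^{\frac{7}{3}} + t^{a}\right)}{\log{\left(t \right)}} \, dt$.

Since $\dfrac{\partial}{\partial a}\,t^{a} = t^{a} \ln t$, the $\ln t$ in the denominator cancels and
$$\frac{dI}{da} = \int_{0}^{1} 6 t^{a} \, dt = 6 \left[\frac{t^{a+1}}{a+1}\right]_0^1 = \frac{6}{a + 1}.$$

Integrating with respect to $a$ gives $I(a) = \log{\left(\frac{729 \left(a + 1\right)^{6}}{1000000} \right)} + C$.

At $a = \frac{7}{3}$ the integrand is identically $0$, so $I(\frac{7}{3}) = 0$. The closed form gives $0$, hence $C = 0$.

Setting $a = 5$:
$$I = \log{\left(\frac{531441}{15625} \right)}.$$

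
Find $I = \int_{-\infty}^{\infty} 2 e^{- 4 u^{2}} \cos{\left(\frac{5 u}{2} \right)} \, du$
$\frac{\sqrt{\pi}}{e^{\frac{25}{64}}}$

Treat the cosine frequency as a parameter and define $I(b) = \int_{-\infty}^{\infty} 2 e^{- 4 u^{2}} \cos{\left(b u \right)} \, du$.

Differentiating under the integral sign,
$$I'(b) = \int_{-\infty}^{\infty} - 2 u e^{- 4 u^{2}} \sin{\left(b u \right)} \, du.$$

Integrate $\int_{-\infty}^{\infty} u \sin(b u)\, e^{- 4 u^{2}}\, du$ by parts with $w = \sin(b u)$ and $dv = u\, e^{- 4 u^{2}}\, du$, giving $v = - \frac{e^{- 4 u^{2}}}{8}$. The boundary term vanishes and
$$\int_{-\infty}^{\infty} u \sin(b u)\, e^{- 4 u^{2}}\, du = \frac{b}{8} \int_{-\infty}^{\infty} \cos(b u)\, e^{- 4 u^{2}}\, du,$$
so $I'(b) = - \frac{b}{8}\, I(b)$.

This is a separable first-order ODE; solving with the initial condition $I(0) = \int_{-\infty}^{\infty} 2 e^{- 4 u^{2}}\,du = \sqrt{\pi}$ gives
$$I(b) = \sqrt{\pi} e^{- \frac{b^{2}}{16}}.$$

Setting $b = \frac{5}{2}$:
$$I = \frac{\sqrt{\pi}}{e^{\frac{25}{64}}}.$$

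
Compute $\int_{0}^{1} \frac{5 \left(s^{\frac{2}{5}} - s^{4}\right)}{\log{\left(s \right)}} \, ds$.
$\log{\left(\frac{16807}{9765625} \right)}$

Replace the exponent $\frac{2}{5}$ by a parameter $a$: let $I(a) = \int_{0}^{1} \frac{5 \left(- s^{4} + s^{a}\right)}{\log{\left(s \right)}} \, ds$.

Since $\dfrac{\partial}{\partial a}\,s^{a} = s^{a} \ln s$, the $\ln s$ in the denominator cancels and
$$\frac{dI}{da} = \int_{0}^{1} 5 s^{a} \, ds = 5 \left[\frac{s^{a+1}}{a+1}\right]_0^1 = \frac{5}{a + 1}.$$

Integrating with respect to $a$ gives $I(a) = \log{\left(\frac{\left(a + 1\right)^{5}}{3125} \right)} + C$.

At $a = 4$ the integrand is identically $0$, so $I(4) = 0$. The closed form gives $0$, hence $C = 0$.

Setting $a = \frac{2}{5}$:
$$I = \log{\left(\frac{16807}{9765625} \right)}.$$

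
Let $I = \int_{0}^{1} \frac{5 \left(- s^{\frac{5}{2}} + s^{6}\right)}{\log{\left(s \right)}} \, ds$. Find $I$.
$\log{\left(32 \right)}$

Replace the exponent $\frac{5}{2}$ by a parameter $a$: let $I(a) = \int_{0}^{1} \frac{5 \left(s^{6} - s^{a}\right)}{\log{\left(s \right)}} \, ds$.

Since $\dfrac{\partial}{\partial a}\,s^{a} = s^{a} \ln s$, the $\ln s$ in the denominator cancels and
$$\frac{dI}{da} = \int_{0}^{1} -5 s^{a} \, ds = -5 \left[\frac{s^{a+1}}{a+1}\right]_0^1 = - \frac{5}{a + 1}.$$

Integrating with respect to $a$ gives $I(a) = \log{\left(\frac{16807}{\left(a + 1\right)^{5}} \right)} + C$.

At $a = 6$ the integrand is identically $0$, so $I(6) = 0$. The closed form gives $0$, hence $C = 0$.

Setting $a = \frac{5}{2}$:
$$I = \log{\left(32 \right)}.$$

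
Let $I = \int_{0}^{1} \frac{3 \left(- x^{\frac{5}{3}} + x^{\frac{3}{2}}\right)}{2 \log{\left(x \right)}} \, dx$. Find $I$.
$- 6 \log{\left(2 \right)} + \frac{3 \log{\left(15 \right)}}{2}$

Consider the one-parameter family: let $I(a) = \int_{0}^{1} \frac{3 \left(x^{\frac{3}{2}} - x^{a}\right)}{2 \log{\left(x \right)}} \, dx$.

Since $\dfrac{\partial}{\partial a}\,x^{a} = x^{a} \ln x$, the $\ln x$ in the denominator cancels and
$$\frac{dI}{da} = \int_{0}^{1} - \frac{3}{2} x^{a} \, dx = - \frac{3}{2} \left[\frac{x^{a+1}}{a+1}\right]_0^1 = - \frac{3}{2 a + 2}.$$

Integrating with respect to $a$ gives $I(a) = - \log{\left(\frac{2 \sqrt{10} \left(a + 1\right)^{\frac{3}{2}}}{25} \right)} + C$.

At $a = \frac{3}{2}$ the integrand is identically $0$, so $I(\frac{3}{2}) = 0$. The closed form gives $0$, hence $C = 0$.

Setting $a = \frac{5}{3}$:
$$I = - 6 \log{\left(2 \right)} + \frac{3 \log{\left(15 \right)}}{2}.$$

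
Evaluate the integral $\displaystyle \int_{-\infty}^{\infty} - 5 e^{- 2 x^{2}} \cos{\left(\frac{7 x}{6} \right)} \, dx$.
$- \frac{5 \sqrt{2} \sqrt{\pi}}{2 e^{\frac{49}{288}}}$

Let $b$ denote the cosine frequency and define $I(b) = \int_{-\infty}^{\infty} - 5 e^{- 2 x^{2}} \cos{\left(b x \right)} \, dx$.

Differentiating under the integral sign,
$$I'(b) = \int_{-\infty}^{\infty} 5 x e^{- 2 x^{2}} \sin{\left(b x \right)} \, dx.$$

Integrate $\int_{-\infty}^{\infty} x \sin(b x)\, e^{- 2 x^{2}}\, dx$ by parts with $u = \sin(b x)$ and $dv = x\, e^{- 2 x^{2}}\, dx$, giving $v = - \frac{e^{- 2 x^{2}}}{4}$. The boundary term vanishes and
$$\int_{-\infty}^{\infty} x \sin(b x)\, e^{- 2 x^{2}}\, dx = \frac{b}{4} \int_{-\infty}^{\infty} \cos(b x)\, e^{- 2 x^{2}}\, dx,$$
so $I'(b) = - \frac{b}{4}\, I(b)$.

This is a separable first-order ODE; solving with the initial condition $I(0) = \int_{-\infty}^{\infty} - 5 e^{- 2 x^{2}}\,dx = - \frac{5 \sqrt{2} \sqrt{\pi}}{2}$ gives
$$I(b) = - \frac{5 \sqrt{2} \sqrt{\pi} e^{- \frac{b^{2}}{8}}}{2}.$$

Setting $b = \frac{7}{6}$:
$$I = - \frac{5 \sqrt{2} \sqrt{\pi}}{2 e^{\frac{49}{288}}}.$$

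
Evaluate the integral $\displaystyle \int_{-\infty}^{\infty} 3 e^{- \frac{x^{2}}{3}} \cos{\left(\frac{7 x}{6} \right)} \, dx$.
$\frac{3 \sqrt{3} \sqrt{\pi}}{e^{\frac{49}{48}}}$

Define $I(b) = \int_{-\infty}^{\infty} 3 e^{- \frac{x^{2}}{3}} \cos{\left(b x \right)} \, dx$.

Differentiating under the integral sign,
$$I'(b) = \int_{-\infty}^{\infty} - 3 x e^{- \frac{x^{2}}{3}} \sin{\left(b x \right)} \, dx.$$

Integrate $\int_{-\infty}^{\infty} x \sin(b x)\, e^{- \frac{x^{2}}{3}}\, dx$ by parts with $u = \sin(b x)$ and $dv = x\, e^{- \frac{x^{2}}{3}}\, dx$, giving $v = - \frac{3 e^{- \frac{x^{2}}{3}}}{2}$. The boundary term vanishes and
$$\int_{-\infty}^{\infty} x \sin(b x)\, e^{- \frac{x^{2}}{3}}\, dx = \frac{3 b}{2} \int_{-\infty}^{\infty} \cos(b x)\, e^{- \frac{x^{2}}{3}}\, dx,$$
so $I'(b) = - \frac{3 b}{2}\, I(b)$.

This is a separable first-order ODE; solving with the initial condition $I(0) = \int_{-\infty}^{\infty} 3 e^{- \frac{x^{2}}{3}}\,dx = 3 \sqrt{3} \sqrt{\pi}$ gives
$$I(b) = 3 \sqrt{3} \sqrt{\pi} e^{- \frac{3 b^{2}}{4}}.$$

Setting $b = \frac{7}{6}$:
$$I = \frac{3 \sqrt{3} \sqrt{\pi}}{e^{\frac{49}{48}}}.$$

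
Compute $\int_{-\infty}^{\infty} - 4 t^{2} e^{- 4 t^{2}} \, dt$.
$- \frac{\sqrt{\pi}}{4}$

Consider the simpler parametrised integral
$$J(a) = \int_{-\infty}^{\infty} - 4 e^{- a t^{2}} \, dt = - \frac{4 \sqrt{\pi}}{\sqrt{a}}.$$

Differentiating under the integral sign brings down a factor of $(-t^2)$:
$$\frac{dJ}{da} = \int_{-\infty}^{\infty} 4 t^{2} e^{- a t^{2}} \, dt = \frac{2 \sqrt{\pi}}{a^{\frac{3}{2}}}.$$

The integral on the left is $-I$, so $I = - \frac{2 \sqrt{\pi}}{a^{\frac{3}{2}}}$.

Setting $a = 4$:
$$I = - \frac{\sqrt{\pi}}{4}.$$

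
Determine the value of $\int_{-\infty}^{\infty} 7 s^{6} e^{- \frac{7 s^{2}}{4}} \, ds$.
$\frac{240 \sqrt{7} \sqrt{\pi}}{343}$

Start from the elementary integral
$$J(a) = \int_{-\infty}^{\infty} 7 e^{- a s^{2}} \, ds = \frac{7 \sqrt{\pi}}{\sqrt{a}}.$$

Differentiating under the integral sign brings down a factor of $(-s^2)$:
$$\frac{dJ}{da} = \int_{-\infty}^{\infty} - 7 s^{2} e^{- a s^{2}} \, ds = - \frac{7 \sqrt{\pi}}{2 a^{\frac{3}{2}}}.$$

Repeating $3$ times in total — each differentiation brings down another $(-s^2)$ — gives
$$\frac{d^{3}J}{da^{3}} = \int_{-\infty}^{\infty} - 7 s^{6} e^{- a s^{2}} \, ds = - \frac{105 \sqrt{\pi}}{8 a^{\frac{7}{2}}},$$
and the integrand here is $(-1)^{3}$ times the target integrand, so $I = (-1)^{3}\,\frac{d^{3}J}{da^{3}} = \frac{105 \sqrt{\pi}}{8 a^{\frac{7}{2}}}$.

Setting $a = \frac{7}{4}$:
$$I = \frac{240 \sqrt{7} \sqrt{\pi}}{343}.$$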